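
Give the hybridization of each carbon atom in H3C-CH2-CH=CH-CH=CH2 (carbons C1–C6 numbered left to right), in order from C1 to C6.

C1 sp3, C2 sp3, C3 sp2, C4 sp2, C5 sp2, C6 sp2

C1: 4 σ bonds; 4 regions of electron density → sp3.
C2 carries 4 σ bonds, giving a steric number of 4, so it is sp3.
C3: 3 σ bonds, plus one π bond — 3 electron domains, sp2.
C4 is sp2: 3 σ bonds, plus one π bond, 3 electron-density regions.
C5: 3 σ bonds, plus one π bond — 3 electron domains, sp2.
C6: 3 σ bonds, plus one π bond; 3 regions of electron density → sp2.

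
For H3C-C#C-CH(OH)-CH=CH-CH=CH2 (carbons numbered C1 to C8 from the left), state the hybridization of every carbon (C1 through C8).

C1 — 4 σ bonds. Steric number 4, so sp3.
C2 — 2 σ bonds, plus two π bonds. Steric number 2, so sp.
C3: 2 σ bonds, plus two π bonds; 2 regions of electron density → sp.
C4: 4 σ bonds; 4 regions of electron density → sp3.
C5: 3 σ bonds, plus one π bond — 3 electron domains, sp2.
C6 has 3 σ bonds, plus one π bond: steric number 3 → sp2.
C7 — 3 σ bonds, plus one π bond. Steric number 3, so sp2.
C8 — 3 σ bonds, plus one π bond. Steric number 3, so sp2.

C1 sp3, C2 sp, C3 sp, C4 sp3, C5 sp2, C6 sp2, C7 sp2, C8 sp2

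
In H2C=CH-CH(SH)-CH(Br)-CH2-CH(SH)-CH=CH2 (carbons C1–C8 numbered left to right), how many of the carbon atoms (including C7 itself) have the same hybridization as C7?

4

C7 is sp2 (one π bond).
C1: sp2 ✓
C2: sp2 ✓
C3: sp3
C4: sp3
C5: sp3
C6: sp3
C7: sp2 ✓
C8: sp2 ✓
4 carbons are sp2.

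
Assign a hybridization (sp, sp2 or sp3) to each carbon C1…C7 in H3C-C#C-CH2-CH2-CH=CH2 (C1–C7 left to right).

C1 — 4 σ bonds. Steric number 4, so sp3.
C2: 2 σ bonds, plus two π bonds; 2 regions of electron density → sp.
C3 carries 2 σ bonds, plus two π bonds, giving a steric number of 2, so it is sp.
C4 has 4 σ bonds: steric number 4 → sp3.
C5 is sp3: 4 σ bonds, 4 electron-density regions.
C6 — 3 σ bonds, plus one π bond. Steric number 3, so sp2.
C7: 3 σ bonds, plus one π bond — 3 electron domains, sp2.

C1 sp3, C2 sp, C3 sp, C4 sp3, C5 sp3, C6 sp2, C7 sp2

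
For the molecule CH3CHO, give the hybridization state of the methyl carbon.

sp³

The methyl carbon has 4 σ bonds: steric number 4 → sp3.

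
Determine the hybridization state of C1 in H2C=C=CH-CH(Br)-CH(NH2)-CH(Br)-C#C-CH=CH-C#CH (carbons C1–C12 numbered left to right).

sp2

C1 carries 3 σ bonds, plus one π bond, giving a steric number of 3, so it is sp2.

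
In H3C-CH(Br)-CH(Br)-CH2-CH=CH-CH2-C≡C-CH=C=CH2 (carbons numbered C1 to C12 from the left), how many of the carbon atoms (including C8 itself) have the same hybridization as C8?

C8 is sp (two π bonds).
C1: sp3
C2: sp3
C3: sp3
C4: sp3
C5: sp2
C6: sp2
C7: sp3
C8: sp ✓
C9: sp ✓
C10: sp2
C11: sp ✓
C12: sp2
3 carbons are sp.

3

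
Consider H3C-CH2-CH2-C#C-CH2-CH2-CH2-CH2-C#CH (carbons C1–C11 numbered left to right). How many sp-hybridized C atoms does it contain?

C1: sp3
C2: sp3
C3: sp3
C4: sp ✓
C5: sp ✓
C6: sp3
C7: sp3
C8: sp3
C9: sp3
C10: sp ✓
C11: sp ✓
C4, C5, C10, C11 → 4 sp carbons.

4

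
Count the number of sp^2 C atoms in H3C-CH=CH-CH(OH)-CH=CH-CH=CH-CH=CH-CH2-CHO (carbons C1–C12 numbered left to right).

9

C1: sp3
C2: sp2 ✓
C3: sp2 ✓
C4: sp3
C5: sp2 ✓
C6: sp2 ✓
C7: sp2 ✓
C8: sp2 ✓
C9: sp2 ✓
C10: sp2 ✓
C11: sp3
C12: sp2 ✓
C2, C3, C5, C6, C7, C8, C9, C10, C12 → 9 sp2 carbons.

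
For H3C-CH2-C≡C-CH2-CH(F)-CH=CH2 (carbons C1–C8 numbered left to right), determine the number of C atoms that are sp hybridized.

C1: sp3
C2: sp3
C3: sp ✓
C4: sp ✓
C5: sp3
C6: sp3
C7: sp2
C8: sp2
C3, C4 → 2 sp carbons.

2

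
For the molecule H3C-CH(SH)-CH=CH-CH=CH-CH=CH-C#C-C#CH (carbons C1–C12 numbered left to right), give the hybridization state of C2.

sp³

C2 — 4 σ bonds. Steric number 4, so sp3.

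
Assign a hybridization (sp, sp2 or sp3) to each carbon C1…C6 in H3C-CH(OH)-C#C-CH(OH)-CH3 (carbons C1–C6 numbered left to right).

C1 has 4 σ bonds: steric number 4 → sp3.
C2 (4 σ bonds) has steric number 4: sp3.
C3: 2 σ bonds, plus two π bonds; 2 regions of electron density → sp.
C4 — 2 σ bonds, plus two π bonds. Steric number 2, so sp.
C5 carries 4 σ bonds, giving a steric number of 4, so it is sp3.
C6: 4 σ bonds; 4 regions of electron density → sp3.

C1 sp3, C2 sp3, C3 sp, C4 sp, C5 sp3, C6 sp3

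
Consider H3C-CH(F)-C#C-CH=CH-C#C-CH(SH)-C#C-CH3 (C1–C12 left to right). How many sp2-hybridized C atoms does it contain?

2

C1: sp3
C2: sp3
C3: sp
C4: sp
C5: sp2 ✓
C6: sp2 ✓
C7: sp
C8: sp
C9: sp3
C10: sp
C11: sp
C12: sp3
C5, C6 → 2 sp2 carbons.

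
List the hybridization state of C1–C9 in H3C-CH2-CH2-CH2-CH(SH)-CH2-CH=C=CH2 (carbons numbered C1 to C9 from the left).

C1 — 4 σ bonds. Steric number 4, so sp3.
C2 is sp3: 4 σ bonds, 4 electron-density regions.
C3 carries 4 σ bonds, giving a steric number of 4, so it is sp3.
C4: 4 σ bonds — 4 electron domains, sp3.
C5 has 4 σ bonds: steric number 4 → sp3.
C6 carries 4 σ bonds, giving a steric number of 4, so it is sp3.
C7: 3 σ bonds, plus one π bond — 3 electron domains, sp2.
C8 — 2 σ bonds, plus two π bonds. Steric number 2, so sp.
C9 carries 3 σ bonds, plus one π bond, giving a steric number of 3, so it is sp2.

C1 sp3, C2 sp3, C3 sp3, C4 sp3, C5 sp3, C6 sp3, C7 sp2, C8 sp, C9 sp2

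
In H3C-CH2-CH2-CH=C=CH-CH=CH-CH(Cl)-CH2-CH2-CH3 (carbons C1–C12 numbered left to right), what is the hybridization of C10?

C10 is sp3: 4 σ bonds, 4 electron-density regions.

sp3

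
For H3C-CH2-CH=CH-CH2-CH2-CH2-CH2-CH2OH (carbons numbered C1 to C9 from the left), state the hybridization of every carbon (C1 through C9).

C1: 4 σ bonds; 4 regions of electron density → sp3.
C2 (4 σ bonds) has steric number 4: sp3.
C3 (3 σ bonds, plus one π bond) has steric number 3: sp2.
C4 (3 σ bonds, plus one π bond) has steric number 3: sp2.
C5 carries 4 σ bonds, giving a steric number of 4, so it is sp3.
C6: 4 σ bonds — 4 electron domains, sp3.
C7: 4 σ bonds — 4 electron domains, sp3.
C8 (4 σ bonds) has steric number 4: sp3.
C9: 4 σ bonds — 4 electron domains, sp3.

C1 sp3, C2 sp3, C3 sp2, C4 sp2, C5 sp3, C6 sp3, C7 sp3, C8 sp3, C9 sp3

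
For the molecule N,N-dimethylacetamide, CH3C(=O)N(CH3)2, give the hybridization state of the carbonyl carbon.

The carbonyl carbon: 3 σ bonds, plus one π bond; 3 regions of electron density → sp2.

sp2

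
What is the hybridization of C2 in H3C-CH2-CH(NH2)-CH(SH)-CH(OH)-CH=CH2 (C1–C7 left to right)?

C2 is sp3: 4 σ bonds, 4 electron-density regions.

sp³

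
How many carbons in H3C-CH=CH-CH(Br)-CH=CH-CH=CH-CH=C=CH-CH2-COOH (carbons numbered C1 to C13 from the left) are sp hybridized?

C1: sp3
C2: sp2
C3: sp2
C4: sp3
C5: sp2
C6: sp2
C7: sp2
C8: sp2
C9: sp2
C10: sp ✓
C11: sp2
C12: sp3
C13: sp2
C10 → 1 sp carbon.

1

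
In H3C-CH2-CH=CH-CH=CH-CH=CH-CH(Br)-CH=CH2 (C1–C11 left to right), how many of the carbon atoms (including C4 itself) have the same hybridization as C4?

C4 is sp2 (one π bond).
C1: sp3
C2: sp3
C3: sp2 ✓
C4: sp2 ✓
C5: sp2 ✓
C6: sp2 ✓
C7: sp2 ✓
C8: sp2 ✓
C9: sp3
C10: sp2 ✓
C11: sp2 ✓
8 carbons are sp2.

8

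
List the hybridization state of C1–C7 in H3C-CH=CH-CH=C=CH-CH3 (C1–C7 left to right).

C1 carries 4 σ bonds, giving a steric number of 4, so it is sp3.
C2 carries 3 σ bonds, plus one π bond, giving a steric number of 3, so it is sp2.
C3 (3 σ bonds, plus one π bond) has steric number 3: sp2.
C4 (3 σ bonds, plus one π bond) has steric number 3: sp2.
C5: 2 σ bonds, plus two π bonds — 2 electron domains, sp.
C6 — 3 σ bonds, plus one π bond. Steric number 3, so sp2.
C7 carries 4 σ bonds, giving a steric number of 4, so it is sp3.

C1 sp3, C2 sp2, C3 sp2, C4 sp2, C5 sp, C6 sp2, C7 sp3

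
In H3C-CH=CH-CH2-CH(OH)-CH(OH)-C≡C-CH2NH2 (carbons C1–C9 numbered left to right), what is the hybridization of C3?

sp^2

C3 carries 3 σ bonds, plus one π bond, giving a steric number of 3, so it is sp2.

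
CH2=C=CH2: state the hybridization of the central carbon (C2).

Two σ bonds and two π bonds (one to each neighbour) → sp.

sp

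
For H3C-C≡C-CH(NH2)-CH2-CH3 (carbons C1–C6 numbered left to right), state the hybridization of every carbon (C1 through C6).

C1 sp3, C2 sp, C3 sp, C4 sp3, C5 sp3, C6 sp3

C1 has 4 σ bonds: steric number 4 → sp3.
C2 — 2 σ bonds, plus two π bonds. Steric number 2, so sp.
C3 is sp: 2 σ bonds, plus two π bonds, 2 electron-density regions.
C4: 4 σ bonds — 4 electron domains, sp3.
C5: 4 σ bonds — 4 electron domains, sp3.
C6 (4 σ bonds) has steric number 4: sp3.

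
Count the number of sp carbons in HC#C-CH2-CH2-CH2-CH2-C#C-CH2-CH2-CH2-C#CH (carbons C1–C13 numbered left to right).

6

C1: sp ✓
C2: sp ✓
C3: sp3
C4: sp3
C5: sp3
C6: sp3
C7: sp ✓
C8: sp ✓
C9: sp3
C10: sp3
C11: sp3
C12: sp ✓
C13: sp ✓
C1, C2, C7, C8, C12, C13 → 6 sp carbons.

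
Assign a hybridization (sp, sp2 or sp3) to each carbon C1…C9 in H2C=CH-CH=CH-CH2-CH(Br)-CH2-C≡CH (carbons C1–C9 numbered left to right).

C1 sp2, C2 sp2, C3 sp2, C4 sp2, C5 sp3, C6 sp3, C7 sp3, C8 sp, C9 sp

C1: 3 σ bonds, plus one π bond — 3 electron domains, sp2.
C2 (3 σ bonds, plus one π bond) has steric number 3: sp2.
C3 has 3 σ bonds, plus one π bond: steric number 3 → sp2.
C4 is sp2: 3 σ bonds, plus one π bond, 3 electron-density regions.
C5: 4 σ bonds — 4 electron domains, sp3.
C6 has 4 σ bonds: steric number 4 → sp3.
C7 has 4 σ bonds: steric number 4 → sp3.
C8 has 2 σ bonds, plus two π bonds: steric number 2 → sp.
C9 has 2 σ bonds, plus two π bonds: steric number 2 → sp.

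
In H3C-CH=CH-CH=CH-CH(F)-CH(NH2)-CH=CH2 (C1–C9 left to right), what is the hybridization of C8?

sp2

C8 is sp2: 3 σ bonds, plus one π bond, 3 electron-density regions.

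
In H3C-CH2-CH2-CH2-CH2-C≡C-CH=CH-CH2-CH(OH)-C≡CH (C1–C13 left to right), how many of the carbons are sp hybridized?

4

C1: sp3
C2: sp3
C3: sp3
C4: sp3
C5: sp3
C6: sp ✓
C7: sp ✓
C8: sp2
C9: sp2
C10: sp3
C11: sp3
C12: sp ✓
C13: sp ✓
C6, C7, C12, C13 → 4 sp carbons.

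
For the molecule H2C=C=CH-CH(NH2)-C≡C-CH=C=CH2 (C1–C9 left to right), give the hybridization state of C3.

sp²

C3 has 3 σ bonds, plus one π bond: steric number 3 → sp2.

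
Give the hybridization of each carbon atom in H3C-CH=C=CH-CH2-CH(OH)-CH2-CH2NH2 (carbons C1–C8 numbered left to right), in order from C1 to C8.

C1 carries 4 σ bonds, giving a steric number of 4, so it is sp3.
C2 has 3 σ bonds, plus one π bond: steric number 3 → sp2.
C3 is sp: 2 σ bonds, plus two π bonds, 2 electron-density regions.
C4: 3 σ bonds, plus one π bond — 3 electron domains, sp2.
C5 carries 4 σ bonds, giving a steric number of 4, so it is sp3.
C6: 4 σ bonds — 4 electron domains, sp3.
C7: 4 σ bonds — 4 electron domains, sp3.
C8 carries 4 σ bonds, giving a steric number of 4, so it is sp3.

C1 sp3, C2 sp2, C3 sp, C4 sp2, C5 sp3, C6 sp3, C7 sp3, C8 sp3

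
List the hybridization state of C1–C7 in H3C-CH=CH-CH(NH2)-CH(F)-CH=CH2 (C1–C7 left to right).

C1 sp3, C2 sp2, C3 sp2, C4 sp3, C5 sp3, C6 sp2, C7 sp2

C1: 4 σ bonds — 4 electron domains, sp3.
C2 is sp2: 3 σ bonds, plus one π bond, 3 electron-density regions.
C3 — 3 σ bonds, plus one π bond. Steric number 3, so sp2.
C4 (4 σ bonds) has steric number 4: sp3.
C5 has 4 σ bonds: steric number 4 → sp3.
C6: 3 σ bonds, plus one π bond — 3 electron domains, sp2.
C7 — 3 σ bonds, plus one π bond. Steric number 3, so sp2.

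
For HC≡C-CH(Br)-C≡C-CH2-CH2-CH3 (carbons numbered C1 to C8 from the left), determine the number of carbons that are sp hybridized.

4

C1: sp ✓
C2: sp ✓
C3: sp3
C4: sp ✓
C5: sp ✓
C6: sp3
C7: sp3
C8: sp3
C1, C2, C4, C5 → 4 sp carbons.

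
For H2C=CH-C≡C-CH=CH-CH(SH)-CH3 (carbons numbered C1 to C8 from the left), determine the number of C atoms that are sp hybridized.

C1: sp2
C2: sp2
C3: sp ✓
C4: sp ✓
C5: sp2
C6: sp2
C7: sp3
C8: sp3
C3, C4 → 2 sp carbons.

2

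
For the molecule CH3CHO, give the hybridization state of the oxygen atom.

sp^2

The oxygen atom (1 σ bond and 2 lone pairs, plus one π bond) has steric number 3: sp2.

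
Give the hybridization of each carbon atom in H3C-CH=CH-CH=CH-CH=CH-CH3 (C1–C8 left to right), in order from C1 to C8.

C1 (4 σ bonds) has steric number 4: sp3.
C2: 3 σ bonds, plus one π bond; 3 regions of electron density → sp2.
C3 is sp2: 3 σ bonds, plus one π bond, 3 electron-density regions.
C4 — 3 σ bonds, plus one π bond. Steric number 3, so sp2.
C5 carries 3 σ bonds, plus one π bond, giving a steric number of 3, so it is sp2.
C6 carries 3 σ bonds, plus one π bond, giving a steric number of 3, so it is sp2.
C7 — 3 σ bonds, plus one π bond. Steric number 3, so sp2.
C8 has 4 σ bonds: steric number 4 → sp3.

C1 sp3, C2 sp2, C3 sp2, C4 sp2, C5 sp2, C6 sp2, C7 sp2, C8 sp3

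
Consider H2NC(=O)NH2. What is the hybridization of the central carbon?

The central carbon — 3 σ bonds, plus one π bond. Steric number 3, so sp2.

sp2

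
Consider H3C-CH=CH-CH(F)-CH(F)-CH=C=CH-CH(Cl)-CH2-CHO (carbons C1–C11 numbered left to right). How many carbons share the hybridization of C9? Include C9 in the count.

C9 is sp3 (only σ bonds).
C1: sp3 ✓
C2: sp2
C3: sp2
C4: sp3 ✓
C5: sp3 ✓
C6: sp2
C7: sp
C8: sp2
C9: sp3 ✓
C10: sp3 ✓
C11: sp2
5 carbons are sp3.

5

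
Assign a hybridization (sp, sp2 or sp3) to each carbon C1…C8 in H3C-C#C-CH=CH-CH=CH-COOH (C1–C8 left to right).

C1 sp3, C2 sp, C3 sp, C4 sp2, C5 sp2, C6 sp2, C7 sp2, C8 sp2

C1 is sp3: 4 σ bonds, 4 electron-density regions.
C2 — 2 σ bonds, plus two π bonds. Steric number 2, so sp.
C3 (2 σ bonds, plus two π bonds) has steric number 2: sp.
C4: 3 σ bonds, plus one π bond — 3 electron domains, sp2.
C5 carries 3 σ bonds, plus one π bond, giving a steric number of 3, so it is sp2.
C6 carries 3 σ bonds, plus one π bond, giving a steric number of 3, so it is sp2.
C7 — 3 σ bonds, plus one π bond. Steric number 3, so sp2.
C8 carries 3 σ bonds, plus one π bond, giving a steric number of 3, so it is sp2.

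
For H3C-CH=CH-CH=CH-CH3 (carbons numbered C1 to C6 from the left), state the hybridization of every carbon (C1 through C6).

C1 sp3, C2 sp2, C3 sp2, C4 sp2, C5 sp2, C6 sp3

C1 (4 σ bonds) has steric number 4: sp3.
C2: 3 σ bonds, plus one π bond — 3 electron domains, sp2.
C3 (3 σ bonds, plus one π bond) has steric number 3: sp2.
C4 (3 σ bonds, plus one π bond) has steric number 3: sp2.
C5 carries 3 σ bonds, plus one π bond, giving a steric number of 3, so it is sp2.
C6 is sp3: 4 σ bonds, 4 electron-density regions.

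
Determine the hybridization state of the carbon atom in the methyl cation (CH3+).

sp2

Three σ bonds to H, empty p orbital → sp2, trigonal planar.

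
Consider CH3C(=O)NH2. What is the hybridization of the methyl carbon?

The methyl carbon (4 σ bonds) has steric number 4: sp3.

sp3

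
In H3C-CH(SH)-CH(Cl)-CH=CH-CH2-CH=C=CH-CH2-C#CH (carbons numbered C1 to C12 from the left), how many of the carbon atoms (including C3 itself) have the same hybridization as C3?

C3 is sp3 (only σ bonds).
C1: sp3 ✓
C2: sp3 ✓
C3: sp3 ✓
C4: sp2
C5: sp2
C6: sp3 ✓
C7: sp2
C8: sp
C9: sp2
C10: sp3 ✓
C11: sp
C12: sp
5 carbons are sp3.

5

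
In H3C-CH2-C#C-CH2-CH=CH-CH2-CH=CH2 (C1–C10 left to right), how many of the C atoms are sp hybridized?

2

C1: sp3
C2: sp3
C3: sp ✓
C4: sp ✓
C5: sp3
C6: sp2
C7: sp2
C8: sp3
C9: sp2
C10: sp2
C3, C4 → 2 sp carbons.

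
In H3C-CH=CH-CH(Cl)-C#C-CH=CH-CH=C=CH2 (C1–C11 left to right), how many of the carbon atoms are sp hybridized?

3

C1: sp3
C2: sp2
C3: sp2
C4: sp3
C5: sp ✓
C6: sp ✓
C7: sp2
C8: sp2
C9: sp2
C10: sp ✓
C11: sp2
C5, C6, C10 → 3 sp carbons.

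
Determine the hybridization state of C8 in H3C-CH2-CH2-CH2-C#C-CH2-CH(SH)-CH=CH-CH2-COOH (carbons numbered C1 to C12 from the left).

C8: 4 σ bonds; 4 regions of electron density → sp3.

sp3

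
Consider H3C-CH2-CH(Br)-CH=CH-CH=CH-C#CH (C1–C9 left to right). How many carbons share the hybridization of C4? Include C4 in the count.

C4 is sp2 (one π bond).
C1: sp3
C2: sp3
C3: sp3
C4: sp2 ✓
C5: sp2 ✓
C6: sp2 ✓
C7: sp2 ✓
C8: sp
C9: sp
4 carbons are sp2.

4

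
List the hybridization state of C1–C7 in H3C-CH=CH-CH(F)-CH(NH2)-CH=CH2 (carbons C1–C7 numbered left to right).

C1 has 4 σ bonds: steric number 4 → sp3.
C2 has 3 σ bonds, plus one π bond: steric number 3 → sp2.
C3: 3 σ bonds, plus one π bond — 3 electron domains, sp2.
C4 — 4 σ bonds. Steric number 4, so sp3.
C5 is sp3: 4 σ bonds, 4 electron-density regions.
C6 carries 3 σ bonds, plus one π bond, giving a steric number of 3, so it is sp2.
C7 (3 σ bonds, plus one π bond) has steric number 3: sp2.

C1 sp3, C2 sp2, C3 sp2, C4 sp3, C5 sp3, C6 sp2, C7 sp2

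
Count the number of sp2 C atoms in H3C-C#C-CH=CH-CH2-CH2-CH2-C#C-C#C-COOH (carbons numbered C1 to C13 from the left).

C1: sp3
C2: sp
C3: sp
C4: sp2 ✓
C5: sp2 ✓
C6: sp3
C7: sp3
C8: sp3
C9: sp
C10: sp
C11: sp
C12: sp
C13: sp2 ✓
C4, C5, C13 → 3 sp2 carbons.

3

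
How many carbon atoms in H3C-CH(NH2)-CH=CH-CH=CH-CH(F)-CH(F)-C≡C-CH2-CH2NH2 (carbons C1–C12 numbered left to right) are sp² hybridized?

4

C1: sp3
C2: sp3
C3: sp2 ✓
C4: sp2 ✓
C5: sp2 ✓
C6: sp2 ✓
C7: sp3
C8: sp3
C9: sp
C10: sp
C11: sp3
C12: sp3
C3, C4, C5, C6 → 4 sp2 carbons.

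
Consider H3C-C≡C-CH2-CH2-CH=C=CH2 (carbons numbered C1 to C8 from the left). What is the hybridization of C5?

C5 is sp3: 4 σ bonds, 4 electron-density regions.

sp3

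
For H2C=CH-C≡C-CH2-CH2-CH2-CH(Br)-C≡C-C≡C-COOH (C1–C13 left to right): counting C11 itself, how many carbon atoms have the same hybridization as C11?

6

C11 is sp (two π bonds).
C1: sp2
C2: sp2
C3: sp ✓
C4: sp ✓
C5: sp3
C6: sp3
C7: sp3
C8: sp3
C9: sp ✓
C10: sp ✓
C11: sp ✓
C12: sp ✓
C13: sp2
6 carbons are sp.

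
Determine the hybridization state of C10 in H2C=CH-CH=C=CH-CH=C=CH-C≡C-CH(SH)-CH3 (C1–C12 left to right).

C10 is sp: 2 σ bonds, plus two π bonds, 2 electron-density regions.

sp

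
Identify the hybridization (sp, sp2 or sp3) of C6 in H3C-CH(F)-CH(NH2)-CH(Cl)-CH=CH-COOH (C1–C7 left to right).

C6 — 3 σ bonds, plus one π bond. Steric number 3, so sp2.

sp²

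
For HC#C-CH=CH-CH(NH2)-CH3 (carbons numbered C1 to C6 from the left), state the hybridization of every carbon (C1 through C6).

C1 sp, C2 sp, C3 sp2, C4 sp2, C5 sp3, C6 sp3

C1: 2 σ bonds, plus two π bonds — 2 electron domains, sp.
C2: 2 σ bonds, plus two π bonds — 2 electron domains, sp.
C3 — 3 σ bonds, plus one π bond. Steric number 3, so sp2.
C4 carries 3 σ bonds, plus one π bond, giving a steric number of 3, so it is sp2.
C5: 4 σ bonds; 4 regions of electron density → sp3.
C6 (4 σ bonds) has steric number 4: sp3.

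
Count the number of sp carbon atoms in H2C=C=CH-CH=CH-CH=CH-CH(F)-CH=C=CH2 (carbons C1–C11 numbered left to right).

2

C1: sp2
C2: sp ✓
C3: sp2
C4: sp2
C5: sp2
C6: sp2
C7: sp2
C8: sp3
C9: sp2
C10: sp ✓
C11: sp2
C2, C10 → 2 sp carbons.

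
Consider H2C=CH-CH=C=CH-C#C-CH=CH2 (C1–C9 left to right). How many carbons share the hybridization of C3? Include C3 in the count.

C3 is sp2 (one π bond).
C1: sp2 ✓
C2: sp2 ✓
C3: sp2 ✓
C4: sp
C5: sp2 ✓
C6: sp
C7: sp
C8: sp2 ✓
C9: sp2 ✓
6 carbons are sp2.

6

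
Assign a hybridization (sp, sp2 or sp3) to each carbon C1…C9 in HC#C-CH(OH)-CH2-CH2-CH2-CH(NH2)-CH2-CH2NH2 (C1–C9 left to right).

C1 carries 2 σ bonds, plus two π bonds, giving a steric number of 2, so it is sp.
C2 (2 σ bonds, plus two π bonds) has steric number 2: sp.
C3: 4 σ bonds; 4 regions of electron density → sp3.
C4: 4 σ bonds; 4 regions of electron density → sp3.
C5: 4 σ bonds — 4 electron domains, sp3.
C6 is sp3: 4 σ bonds, 4 electron-density regions.
C7 has 4 σ bonds: steric number 4 → sp3.
C8: 4 σ bonds; 4 regions of electron density → sp3.
C9 is sp3: 4 σ bonds, 4 electron-density regions.

C1 sp, C2 sp, C3 sp3, C4 sp3, C5 sp3, C6 sp3, C7 sp3, C8 sp3, C9 sp3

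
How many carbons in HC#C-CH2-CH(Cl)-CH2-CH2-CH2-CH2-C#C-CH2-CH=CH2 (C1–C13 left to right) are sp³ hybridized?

7

C1: sp
C2: sp
C3: sp3 ✓
C4: sp3 ✓
C5: sp3 ✓
C6: sp3 ✓
C7: sp3 ✓
C8: sp3 ✓
C9: sp
C10: sp
C11: sp3 ✓
C12: sp2
C13: sp2
C3, C4, C5, C6, C7, C8, C11 → 7 sp3 carbons.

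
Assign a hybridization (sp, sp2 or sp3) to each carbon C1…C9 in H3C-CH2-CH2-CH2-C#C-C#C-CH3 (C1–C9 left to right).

C1: 4 σ bonds — 4 electron domains, sp3.
C2 — 4 σ bonds. Steric number 4, so sp3.
C3 — 4 σ bonds. Steric number 4, so sp3.
C4 is sp3: 4 σ bonds, 4 electron-density regions.
C5: 2 σ bonds, plus two π bonds; 2 regions of electron density → sp.
C6 is sp: 2 σ bonds, plus two π bonds, 2 electron-density regions.
C7: 2 σ bonds, plus two π bonds; 2 regions of electron density → sp.
C8 has 2 σ bonds, plus two π bonds: steric number 2 → sp.
C9: 4 σ bonds; 4 regions of electron density → sp3.

C1 sp3, C2 sp3, C3 sp3, C4 sp3, C5 sp, C6 sp, C7 sp, C8 sp, C9 sp3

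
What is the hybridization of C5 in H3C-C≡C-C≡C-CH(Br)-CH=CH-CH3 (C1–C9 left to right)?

sp

C5 carries 2 σ bonds, plus two π bonds, giving a steric number of 2, so it is sp.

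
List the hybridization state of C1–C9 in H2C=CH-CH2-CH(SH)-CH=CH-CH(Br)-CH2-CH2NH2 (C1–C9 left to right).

C1 sp2, C2 sp2, C3 sp3, C4 sp3, C5 sp2, C6 sp2, C7 sp3, C8 sp3, C9 sp3

C1 is sp2: 3 σ bonds, plus one π bond, 3 electron-density regions.
C2 carries 3 σ bonds, plus one π bond, giving a steric number of 3, so it is sp2.
C3 carries 4 σ bonds, giving a steric number of 4, so it is sp3.
C4 (4 σ bonds) has steric number 4: sp3.
C5 — 3 σ bonds, plus one π bond. Steric number 3, so sp2.
C6 is sp2: 3 σ bonds, plus one π bond, 3 electron-density regions.
C7: 4 σ bonds — 4 electron domains, sp3.
C8 — 4 σ bonds. Steric number 4, so sp3.
C9: 4 σ bonds; 4 regions of electron density → sp3.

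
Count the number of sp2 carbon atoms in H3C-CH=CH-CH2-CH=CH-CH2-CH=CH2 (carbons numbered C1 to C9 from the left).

C1: sp3
C2: sp2 ✓
C3: sp2 ✓
C4: sp3
C5: sp2 ✓
C6: sp2 ✓
C7: sp3
C8: sp2 ✓
C9: sp2 ✓
C2, C3, C5, C6, C8, C9 → 6 sp2 carbons.

6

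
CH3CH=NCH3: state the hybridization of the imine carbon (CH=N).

The imine carbon (CH=N): 3 σ bonds, plus one π bond — 3 electron domains, sp2.

sp2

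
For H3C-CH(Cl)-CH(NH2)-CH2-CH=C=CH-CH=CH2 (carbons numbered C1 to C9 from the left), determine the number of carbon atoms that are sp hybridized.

1

C1: sp3
C2: sp3
C3: sp3
C4: sp3
C5: sp2
C6: sp ✓
C7: sp2
C8: sp2
C9: sp2
C6 → 1 sp carbon.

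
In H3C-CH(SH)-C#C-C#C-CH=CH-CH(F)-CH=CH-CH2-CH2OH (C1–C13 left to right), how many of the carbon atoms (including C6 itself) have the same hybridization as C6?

4

C6 is sp (two π bonds).
C1: sp3
C2: sp3
C3: sp ✓
C4: sp ✓
C5: sp ✓
C6: sp ✓
C7: sp2
C8: sp2
C9: sp3
C10: sp2
C11: sp2
C12: sp3
C13: sp3
4 carbons are sp.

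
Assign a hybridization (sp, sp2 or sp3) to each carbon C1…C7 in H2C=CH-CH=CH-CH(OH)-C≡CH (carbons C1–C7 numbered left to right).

C1 sp2, C2 sp2, C3 sp2, C4 sp2, C5 sp3, C6 sp, C7 sp

C1: 3 σ bonds, plus one π bond — 3 electron domains, sp2.
C2 is sp2: 3 σ bonds, plus one π bond, 3 electron-density regions.
C3: 3 σ bonds, plus one π bond — 3 electron domains, sp2.
C4: 3 σ bonds, plus one π bond — 3 electron domains, sp2.
C5: 4 σ bonds; 4 regions of electron density → sp3.
C6: 2 σ bonds, plus two π bonds — 2 electron domains, sp.
C7 is sp: 2 σ bonds, plus two π bonds, 2 electron-density regions.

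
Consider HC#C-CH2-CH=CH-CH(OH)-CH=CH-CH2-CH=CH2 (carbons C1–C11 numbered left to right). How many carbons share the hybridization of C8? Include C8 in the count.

C8 is sp2 (one π bond).
C1: sp
C2: sp
C3: sp3
C4: sp2 ✓
C5: sp2 ✓
C6: sp3
C7: sp2 ✓
C8: sp2 ✓
C9: sp3
C10: sp2 ✓
C11: sp2 ✓
6 carbons are sp2.

6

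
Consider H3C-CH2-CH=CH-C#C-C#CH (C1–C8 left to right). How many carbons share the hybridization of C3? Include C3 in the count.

2

C3 is sp2 (one π bond).
C1: sp3
C2: sp3
C3: sp2 ✓
C4: sp2 ✓
C5: sp
C6: sp
C7: sp
C8: sp
2 carbons are sp2.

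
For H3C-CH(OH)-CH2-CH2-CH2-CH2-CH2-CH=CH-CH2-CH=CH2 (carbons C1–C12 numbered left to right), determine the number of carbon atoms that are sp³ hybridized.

8

C1: sp3 ✓
C2: sp3 ✓
C3: sp3 ✓
C4: sp3 ✓
C5: sp3 ✓
C6: sp3 ✓
C7: sp3 ✓
C8: sp2
C9: sp2
C10: sp3 ✓
C11: sp2
C12: sp2
C1, C2, C3, C4, C5, C6, C7, C10 → 8 sp3 carbons.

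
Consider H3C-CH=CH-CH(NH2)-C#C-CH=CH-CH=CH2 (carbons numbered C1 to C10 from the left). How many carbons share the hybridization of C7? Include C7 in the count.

6

C7 is sp2 (one π bond).
C1: sp3
C2: sp2 ✓
C3: sp2 ✓
C4: sp3
C5: sp
C6: sp
C7: sp2 ✓
C8: sp2 ✓
C9: sp2 ✓
C10: sp2 ✓
6 carbons are sp2.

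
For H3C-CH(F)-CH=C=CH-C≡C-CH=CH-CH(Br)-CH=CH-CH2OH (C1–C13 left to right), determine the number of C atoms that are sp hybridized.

C1: sp3
C2: sp3
C3: sp2
C4: sp ✓
C5: sp2
C6: sp ✓
C7: sp ✓
C8: sp2
C9: sp2
C10: sp3
C11: sp2
C12: sp2
C13: sp3
C4, C6, C7 → 3 sp carbons.

3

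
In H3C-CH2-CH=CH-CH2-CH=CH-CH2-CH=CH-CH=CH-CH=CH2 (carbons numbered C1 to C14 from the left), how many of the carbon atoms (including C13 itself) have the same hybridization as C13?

C13 is sp2 (one π bond).
C1: sp3
C2: sp3
C3: sp2 ✓
C4: sp2 ✓
C5: sp3
C6: sp2 ✓
C7: sp2 ✓
C8: sp3
C9: sp2 ✓
C10: sp2 ✓
C11: sp2 ✓
C12: sp2 ✓
C13: sp2 ✓
C14: sp2 ✓
10 carbons are sp2.

10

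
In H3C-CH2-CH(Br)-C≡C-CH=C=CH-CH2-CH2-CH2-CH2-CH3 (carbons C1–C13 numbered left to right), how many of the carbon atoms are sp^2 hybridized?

C1: sp3
C2: sp3
C3: sp3
C4: sp
C5: sp
C6: sp2 ✓
C7: sp
C8: sp2 ✓
C9: sp3
C10: sp3
C11: sp3
C12: sp3
C13: sp3
C6, C8 → 2 sp2 carbons.

2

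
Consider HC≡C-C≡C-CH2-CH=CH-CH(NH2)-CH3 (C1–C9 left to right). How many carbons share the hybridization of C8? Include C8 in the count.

3

C8 is sp3 (only σ bonds).
C1: sp
C2: sp
C3: sp
C4: sp
C5: sp3 ✓
C6: sp2
C7: sp2
C8: sp3 ✓
C9: sp3 ✓
3 carbons are sp3.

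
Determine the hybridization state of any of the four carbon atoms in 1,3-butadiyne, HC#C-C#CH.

sp

Every carbon is part of a C≡C triple bond: two σ regions → sp.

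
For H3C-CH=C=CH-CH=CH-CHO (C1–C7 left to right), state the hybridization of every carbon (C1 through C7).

C1: 4 σ bonds — 4 electron domains, sp3.
C2 carries 3 σ bonds, plus one π bond, giving a steric number of 3, so it is sp2.
C3 has 2 σ bonds, plus two π bonds: steric number 2 → sp.
C4: 3 σ bonds, plus one π bond; 3 regions of electron density → sp2.
C5 is sp2: 3 σ bonds, plus one π bond, 3 electron-density regions.
C6 carries 3 σ bonds, plus one π bond, giving a steric number of 3, so it is sp2.
C7: 3 σ bonds, plus one π bond — 3 electron domains, sp2.

C1 sp3, C2 sp2, C3 sp, C4 sp2, C5 sp2, C6 sp2, C7 sp2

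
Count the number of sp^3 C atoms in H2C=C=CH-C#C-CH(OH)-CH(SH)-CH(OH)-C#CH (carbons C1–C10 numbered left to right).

C1: sp2
C2: sp
C3: sp2
C4: sp
C5: sp
C6: sp3 ✓
C7: sp3 ✓
C8: sp3 ✓
C9: sp
C10: sp
C6, C7, C8 → 3 sp3 carbons.

3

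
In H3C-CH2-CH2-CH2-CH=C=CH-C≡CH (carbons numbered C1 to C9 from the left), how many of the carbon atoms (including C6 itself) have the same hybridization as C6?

C6 is sp (two π bonds).
C1: sp3
C2: sp3
C3: sp3
C4: sp3
C5: sp2
C6: sp ✓
C7: sp2
C8: sp ✓
C9: sp ✓
3 carbons are sp.

3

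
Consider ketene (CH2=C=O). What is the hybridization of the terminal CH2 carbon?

sp2

The terminal CH2 carbon — 3 σ bonds, plus one π bond. Steric number 3, so sp2.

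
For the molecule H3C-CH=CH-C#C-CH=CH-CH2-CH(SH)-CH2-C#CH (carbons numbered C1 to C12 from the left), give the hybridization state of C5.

C5 is sp: 2 σ bonds, plus two π bonds, 2 electron-density regions.

sp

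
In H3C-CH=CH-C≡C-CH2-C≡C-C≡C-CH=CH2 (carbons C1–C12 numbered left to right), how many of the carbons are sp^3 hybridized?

C1: sp3 ✓
C2: sp2
C3: sp2
C4: sp
C5: sp
C6: sp3 ✓
C7: sp
C8: sp
C9: sp
C10: sp
C11: sp2
C12: sp2
C1, C6 → 2 sp3 carbons.

2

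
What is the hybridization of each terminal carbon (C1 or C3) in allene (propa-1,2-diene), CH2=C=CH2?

sp²

Each terminal carbon (C1 or C3): 3 σ bonds, plus one π bond — 3 electron domains, sp2.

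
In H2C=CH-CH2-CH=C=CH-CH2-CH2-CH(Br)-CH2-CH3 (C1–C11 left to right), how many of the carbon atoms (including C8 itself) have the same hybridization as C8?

C8 is sp3 (only σ bonds).
C1: sp2
C2: sp2
C3: sp3 ✓
C4: sp2
C5: sp
C6: sp2
C7: sp3 ✓
C8: sp3 ✓
C9: sp3 ✓
C10: sp3 ✓
C11: sp3 ✓
6 carbons are sp3.

6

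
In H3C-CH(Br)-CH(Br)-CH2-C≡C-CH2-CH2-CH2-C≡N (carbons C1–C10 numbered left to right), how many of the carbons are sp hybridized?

C1: sp3
C2: sp3
C3: sp3
C4: sp3
C5: sp ✓
C6: sp ✓
C7: sp3
C8: sp3
C9: sp3
C10: sp ✓
C5, C6, C10 → 3 sp carbons.

3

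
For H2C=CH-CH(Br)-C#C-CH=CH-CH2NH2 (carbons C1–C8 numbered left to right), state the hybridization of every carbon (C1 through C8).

C1 — 3 σ bonds, plus one π bond. Steric number 3, so sp2.
C2 — 3 σ bonds, plus one π bond. Steric number 3, so sp2.
C3 (4 σ bonds) has steric number 4: sp3.
C4: 2 σ bonds, plus two π bonds — 2 electron domains, sp.
C5 has 2 σ bonds, plus two π bonds: steric number 2 → sp.
C6: 3 σ bonds, plus one π bond — 3 electron domains, sp2.
C7 has 3 σ bonds, plus one π bond: steric number 3 → sp2.
C8 is sp3: 4 σ bonds, 4 electron-density regions.

C1 sp2, C2 sp2, C3 sp3, C4 sp, C5 sp, C6 sp2, C7 sp2, C8 sp3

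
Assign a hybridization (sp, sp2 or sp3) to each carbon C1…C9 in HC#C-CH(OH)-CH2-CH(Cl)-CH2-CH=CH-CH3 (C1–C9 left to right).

C1 sp, C2 sp, C3 sp3, C4 sp3, C5 sp3, C6 sp3, C7 sp2, C8 sp2, C9 sp3

C1 carries 2 σ bonds, plus two π bonds, giving a steric number of 2, so it is sp.
C2: 2 σ bonds, plus two π bonds; 2 regions of electron density → sp.
C3: 4 σ bonds; 4 regions of electron density → sp3.
C4 carries 4 σ bonds, giving a steric number of 4, so it is sp3.
C5 (4 σ bonds) has steric number 4: sp3.
C6 has 4 σ bonds: steric number 4 → sp3.
C7 — 3 σ bonds, plus one π bond. Steric number 3, so sp2.
C8 carries 3 σ bonds, plus one π bond, giving a steric number of 3, so it is sp2.
C9 (4 σ bonds) has steric number 4: sp3.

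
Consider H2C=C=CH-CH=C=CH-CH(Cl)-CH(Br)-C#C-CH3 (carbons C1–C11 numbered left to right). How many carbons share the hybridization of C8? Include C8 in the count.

3

C8 is sp3 (only σ bonds).
C1: sp2
C2: sp
C3: sp2
C4: sp2
C5: sp
C6: sp2
C7: sp3 ✓
C8: sp3 ✓
C9: sp
C10: sp
C11: sp3 ✓
3 carbons are sp3.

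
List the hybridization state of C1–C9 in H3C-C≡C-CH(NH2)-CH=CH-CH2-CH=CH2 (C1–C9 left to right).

C1 is sp3: 4 σ bonds, 4 electron-density regions.
C2 is sp: 2 σ bonds, plus two π bonds, 2 electron-density regions.
C3 has 2 σ bonds, plus two π bonds: steric number 2 → sp.
C4 carries 4 σ bonds, giving a steric number of 4, so it is sp3.
C5 carries 3 σ bonds, plus one π bond, giving a steric number of 3, so it is sp2.
C6: 3 σ bonds, plus one π bond — 3 electron domains, sp2.
C7 is sp3: 4 σ bonds, 4 electron-density regions.
C8 (3 σ bonds, plus one π bond) has steric number 3: sp2.
C9 (3 σ bonds, plus one π bond) has steric number 3: sp2.

C1 sp3, C2 sp, C3 sp, C4 sp3, C5 sp2, C6 sp2, C7 sp3, C8 sp2, C9 sp2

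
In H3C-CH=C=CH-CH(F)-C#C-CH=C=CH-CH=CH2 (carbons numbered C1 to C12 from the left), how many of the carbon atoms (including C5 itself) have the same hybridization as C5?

2

C5 is sp3 (only σ bonds).
C1: sp3 ✓
C2: sp2
C3: sp
C4: sp2
C5: sp3 ✓
C6: sp
C7: sp
C8: sp2
C9: sp
C10: sp2
C11: sp2
C12: sp2
2 carbons are sp3.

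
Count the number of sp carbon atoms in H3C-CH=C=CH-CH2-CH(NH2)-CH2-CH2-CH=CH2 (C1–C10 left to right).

C1: sp3
C2: sp2
C3: sp ✓
C4: sp2
C5: sp3
C6: sp3
C7: sp3
C8: sp3
C9: sp2
C10: sp2
C3 → 1 sp carbon.

1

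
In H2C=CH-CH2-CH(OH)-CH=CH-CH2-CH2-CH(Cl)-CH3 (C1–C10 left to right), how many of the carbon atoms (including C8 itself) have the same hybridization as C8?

C8 is sp3 (only σ bonds).
C1: sp2
C2: sp2
C3: sp3 ✓
C4: sp3 ✓
C5: sp2
C6: sp2
C7: sp3 ✓
C8: sp3 ✓
C9: sp3 ✓
C10: sp3 ✓
6 carbons are sp3.

6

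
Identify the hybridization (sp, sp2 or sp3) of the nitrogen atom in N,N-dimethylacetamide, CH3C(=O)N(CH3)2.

Amide resonance: N lone pair conjugated with C=O → sp2.

sp²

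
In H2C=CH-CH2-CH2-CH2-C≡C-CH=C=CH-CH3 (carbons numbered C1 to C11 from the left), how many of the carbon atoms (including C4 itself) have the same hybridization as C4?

4

C4 is sp3 (only σ bonds).
C1: sp2
C2: sp2
C3: sp3 ✓
C4: sp3 ✓
C5: sp3 ✓
C6: sp
C7: sp
C8: sp2
C9: sp
C10: sp2
C11: sp3 ✓
4 carbons are sp3.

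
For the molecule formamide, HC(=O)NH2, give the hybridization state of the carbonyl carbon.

sp^2

The carbonyl carbon: 3 σ bonds, plus one π bond; 3 regions of electron density → sp2.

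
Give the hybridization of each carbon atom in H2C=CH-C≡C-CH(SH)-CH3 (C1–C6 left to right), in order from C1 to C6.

C1 carries 3 σ bonds, plus one π bond, giving a steric number of 3, so it is sp2.
C2 carries 3 σ bonds, plus one π bond, giving a steric number of 3, so it is sp2.
C3 carries 2 σ bonds, plus two π bonds, giving a steric number of 2, so it is sp.
C4: 2 σ bonds, plus two π bonds; 2 regions of electron density → sp.
C5: 4 σ bonds; 4 regions of electron density → sp3.
C6 — 4 σ bonds. Steric number 4, so sp3.

C1 sp2, C2 sp2, C3 sp, C4 sp, C5 sp3, C6 sp3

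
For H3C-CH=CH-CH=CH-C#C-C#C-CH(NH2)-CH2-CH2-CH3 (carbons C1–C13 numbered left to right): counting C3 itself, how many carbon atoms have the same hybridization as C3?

C3 is sp2 (one π bond).
C1: sp3
C2: sp2 ✓
C3: sp2 ✓
C4: sp2 ✓
C5: sp2 ✓
C6: sp
C7: sp
C8: sp
C9: sp
C10: sp3
C11: sp3
C12: sp3
C13: sp3
4 carbons are sp2.

4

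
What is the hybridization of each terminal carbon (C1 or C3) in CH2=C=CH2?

Each terminal carbon (C1 or C3) has 3 σ bonds, plus one π bond: steric number 3 → sp2.

sp^2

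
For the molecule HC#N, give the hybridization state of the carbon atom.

sp

The carbon atom: 2 σ bonds, plus two π bonds; 2 regions of electron density → sp.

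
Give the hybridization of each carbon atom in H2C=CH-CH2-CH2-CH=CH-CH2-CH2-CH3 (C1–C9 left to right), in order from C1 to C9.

C1 sp2, C2 sp2, C3 sp3, C4 sp3, C5 sp2, C6 sp2, C7 sp3, C8 sp3, C9 sp3

C1 (3 σ bonds, plus one π bond) has steric number 3: sp2.
C2 — 3 σ bonds, plus one π bond. Steric number 3, so sp2.
C3 carries 4 σ bonds, giving a steric number of 4, so it is sp3.
C4 (4 σ bonds) has steric number 4: sp3.
C5 has 3 σ bonds, plus one π bond: steric number 3 → sp2.
C6 — 3 σ bonds, plus one π bond. Steric number 3, so sp2.
C7 (4 σ bonds) has steric number 4: sp3.
C8 is sp3: 4 σ bonds, 4 electron-density regions.
C9 (4 σ bonds) has steric number 4: sp3.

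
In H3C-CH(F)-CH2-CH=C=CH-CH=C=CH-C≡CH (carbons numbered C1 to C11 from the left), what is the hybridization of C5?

C5 carries 2 σ bonds, plus two π bonds, giving a steric number of 2, so it is sp.

sp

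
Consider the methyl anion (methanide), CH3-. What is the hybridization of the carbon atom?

sp3

Three σ bonds + one lone pair = steric number 4 → sp3, pyramidal.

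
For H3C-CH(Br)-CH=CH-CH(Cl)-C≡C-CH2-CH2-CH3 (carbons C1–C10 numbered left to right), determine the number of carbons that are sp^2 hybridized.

C1: sp3
C2: sp3
C3: sp2 ✓
C4: sp2 ✓
C5: sp3
C6: sp
C7: sp
C8: sp3
C9: sp3
C10: sp3
C3, C4 → 2 sp2 carbons.

2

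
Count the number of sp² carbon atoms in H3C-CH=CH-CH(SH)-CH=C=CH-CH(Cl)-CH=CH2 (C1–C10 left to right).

C1: sp3
C2: sp2 ✓
C3: sp2 ✓
C4: sp3
C5: sp2 ✓
C6: sp
C7: sp2 ✓
C8: sp3
C9: sp2 ✓
C10: sp2 ✓
C2, C3, C5, C7, C9, C10 → 6 sp2 carbons.

6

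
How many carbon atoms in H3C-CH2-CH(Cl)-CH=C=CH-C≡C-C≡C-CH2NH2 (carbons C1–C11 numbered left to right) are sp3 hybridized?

4

C1: sp3 ✓
C2: sp3 ✓
C3: sp3 ✓
C4: sp2
C5: sp
C6: sp2
C7: sp
C8: sp
C9: sp
C10: sp
C11: sp3 ✓
C1, C2, C3, C11 → 4 sp3 carbons.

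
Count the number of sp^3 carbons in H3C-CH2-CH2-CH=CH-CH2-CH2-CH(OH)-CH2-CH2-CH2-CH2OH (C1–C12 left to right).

C1: sp3 ✓
C2: sp3 ✓
C3: sp3 ✓
C4: sp2
C5: sp2
C6: sp3 ✓
C7: sp3 ✓
C8: sp3 ✓
C9: sp3 ✓
C10: sp3 ✓
C11: sp3 ✓
C12: sp3 ✓
C1, C2, C3, C6, C7, C8, C9, C10, C11, C12 → 10 sp3 carbons.

10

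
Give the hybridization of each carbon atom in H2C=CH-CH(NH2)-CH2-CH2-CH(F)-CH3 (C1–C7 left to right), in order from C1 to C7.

C1: 3 σ bonds, plus one π bond — 3 electron domains, sp2.
C2 — 3 σ bonds, plus one π bond. Steric number 3, so sp2.
C3 — 4 σ bonds. Steric number 4, so sp3.
C4 (4 σ bonds) has steric number 4: sp3.
C5 — 4 σ bonds. Steric number 4, so sp3.
C6 is sp3: 4 σ bonds, 4 electron-density regions.
C7 has 4 σ bonds: steric number 4 → sp3.

C1 sp2, C2 sp2, C3 sp3, C4 sp3, C5 sp3, C6 sp3, C7 sp3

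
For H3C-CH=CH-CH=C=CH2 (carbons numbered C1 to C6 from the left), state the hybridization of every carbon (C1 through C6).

C1 sp3, C2 sp2, C3 sp2, C4 sp2, C5 sp, C6 sp2

C1 is sp3: 4 σ bonds, 4 electron-density regions.
C2 — 3 σ bonds, plus one π bond. Steric number 3, so sp2.
C3 is sp2: 3 σ bonds, plus one π bond, 3 electron-density regions.
C4: 3 σ bonds, plus one π bond — 3 electron domains, sp2.
C5 has 2 σ bonds, plus two π bonds: steric number 2 → sp.
C6 — 3 σ bonds, plus one π bond. Steric number 3, so sp2.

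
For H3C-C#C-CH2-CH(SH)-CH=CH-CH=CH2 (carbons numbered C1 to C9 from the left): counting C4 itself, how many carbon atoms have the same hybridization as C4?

C4 is sp3 (only σ bonds).
C1: sp3 ✓
C2: sp
C3: sp
C4: sp3 ✓
C5: sp3 ✓
C6: sp2
C7: sp2
C8: sp2
C9: sp2
3 carbons are sp3.

3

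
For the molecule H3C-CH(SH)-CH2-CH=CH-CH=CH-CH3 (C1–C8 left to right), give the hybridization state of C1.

C1: 4 σ bonds; 4 regions of electron density → sp3.

sp³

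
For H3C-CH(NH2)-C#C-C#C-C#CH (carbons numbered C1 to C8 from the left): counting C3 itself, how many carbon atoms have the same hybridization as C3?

C3 is sp (two π bonds).
C1: sp3
C2: sp3
C3: sp ✓
C4: sp ✓
C5: sp ✓
C6: sp ✓
C7: sp ✓
C8: sp ✓
6 carbons are sp.

6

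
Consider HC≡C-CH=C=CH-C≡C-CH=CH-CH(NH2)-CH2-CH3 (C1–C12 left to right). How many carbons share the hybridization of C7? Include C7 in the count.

5

C7 is sp (two π bonds).
C1: sp ✓
C2: sp ✓
C3: sp2
C4: sp ✓
C5: sp2
C6: sp ✓
C7: sp ✓
C8: sp2
C9: sp2
C10: sp3
C11: sp3
C12: sp3
5 carbons are sp.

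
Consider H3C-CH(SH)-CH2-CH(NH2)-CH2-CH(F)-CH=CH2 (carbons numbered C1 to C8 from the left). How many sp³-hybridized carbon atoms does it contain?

6

C1: sp3 ✓
C2: sp3 ✓
C3: sp3 ✓
C4: sp3 ✓
C5: sp3 ✓
C6: sp3 ✓
C7: sp2
C8: sp2
C1, C2, C3, C4, C5, C6 → 6 sp3 carbons.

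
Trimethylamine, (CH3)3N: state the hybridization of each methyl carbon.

sp^3

Each methyl carbon: 4 σ bonds — 4 electron domains, sp3.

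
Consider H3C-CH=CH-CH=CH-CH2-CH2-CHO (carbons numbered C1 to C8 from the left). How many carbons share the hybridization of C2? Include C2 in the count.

C2 is sp2 (one π bond).
C1: sp3
C2: sp2 ✓
C3: sp2 ✓
C4: sp2 ✓
C5: sp2 ✓
C6: sp3
C7: sp3
C8: sp2 ✓
5 carbons are sp2.

5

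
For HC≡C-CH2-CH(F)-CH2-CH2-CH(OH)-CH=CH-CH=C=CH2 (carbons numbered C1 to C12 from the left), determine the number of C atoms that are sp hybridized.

3

C1: sp ✓
C2: sp ✓
C3: sp3
C4: sp3
C5: sp3
C6: sp3
C7: sp3
C8: sp2
C9: sp2
C10: sp2
C11: sp ✓
C12: sp2
C1, C2, C11 → 3 sp carbons.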